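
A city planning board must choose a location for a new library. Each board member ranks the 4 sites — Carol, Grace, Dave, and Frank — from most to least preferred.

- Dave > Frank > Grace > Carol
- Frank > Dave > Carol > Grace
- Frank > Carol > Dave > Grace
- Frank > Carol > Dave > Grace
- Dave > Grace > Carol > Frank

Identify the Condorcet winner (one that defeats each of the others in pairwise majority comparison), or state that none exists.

Head-to-head results (5 voters total):
Carol vs Grace: Carol wins 3–2.
Carol vs Dave: Dave wins 3–2.
Carol vs Frank: Frank wins 4–1.
Grace vs Dave: Dave wins 5–0.
Grace vs Frank: Frank wins 4–1.
Dave vs Frank: Frank wins 3–2.
Frank beats each rival — Carol (4–1), Grace (4–1), Dave (3–2) — so Frank is the Condorcet winner.

Frank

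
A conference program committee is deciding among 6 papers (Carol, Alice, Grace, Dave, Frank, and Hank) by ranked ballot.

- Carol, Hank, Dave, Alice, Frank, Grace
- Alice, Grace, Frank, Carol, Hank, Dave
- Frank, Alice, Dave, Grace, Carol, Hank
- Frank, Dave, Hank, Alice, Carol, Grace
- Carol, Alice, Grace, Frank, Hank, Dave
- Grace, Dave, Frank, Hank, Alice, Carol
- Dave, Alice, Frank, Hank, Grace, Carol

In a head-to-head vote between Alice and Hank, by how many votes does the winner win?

1

Ballots ranking Alice above Hank: 4.
Ballots ranking Hank above Alice: 3.
Alice wins 4–3, a margin of 1.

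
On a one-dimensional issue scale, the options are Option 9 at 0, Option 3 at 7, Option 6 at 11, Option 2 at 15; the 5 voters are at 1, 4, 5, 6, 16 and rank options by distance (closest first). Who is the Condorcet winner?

Option 3

With single-peaked preferences on a line, the Condorcet winner is the candidate closest to the median voter.
The median voter (position 5) is closest to Option 3 at 7.
Check: Option 3 vs Option 2 — voters closer to Option 3: 4 of 5.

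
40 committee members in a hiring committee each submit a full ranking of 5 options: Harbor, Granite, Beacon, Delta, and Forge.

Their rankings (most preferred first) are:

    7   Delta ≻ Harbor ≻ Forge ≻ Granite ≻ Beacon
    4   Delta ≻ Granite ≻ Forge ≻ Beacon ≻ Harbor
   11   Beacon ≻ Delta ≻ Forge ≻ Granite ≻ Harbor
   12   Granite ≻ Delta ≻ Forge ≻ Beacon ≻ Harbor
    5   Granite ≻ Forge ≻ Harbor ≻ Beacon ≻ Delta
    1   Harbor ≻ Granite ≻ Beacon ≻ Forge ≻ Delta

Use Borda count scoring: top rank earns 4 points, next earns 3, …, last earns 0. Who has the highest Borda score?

Delta

Borda scores:
  Harbor: 7·3 + 4·0 + 11·0 + 12·0 + 5·2 + 4 = 35
  Granite: 7·1 + 4·3 + 11·1 + 12·4 + 5·4 + 3 = 101
  Beacon: 7·0 + 4·1 + 11·4 + 12·1 + 5·1 + 2 = 67
  Delta: 7·4 + 4·4 + 11·3 + 12·3 + 5·0 + 0 = 113
  Forge: 7·2 + 4·2 + 11·2 + 12·2 + 5·3 + 1 = 84
Delta has the highest total.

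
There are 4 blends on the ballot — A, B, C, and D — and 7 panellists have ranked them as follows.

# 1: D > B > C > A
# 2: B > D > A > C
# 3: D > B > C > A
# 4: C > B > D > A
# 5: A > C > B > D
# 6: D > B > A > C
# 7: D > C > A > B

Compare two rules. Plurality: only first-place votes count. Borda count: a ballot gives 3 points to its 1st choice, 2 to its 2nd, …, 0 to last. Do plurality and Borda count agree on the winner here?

Plurality first-place counts: A 1, B 1, C 1, D 4 → D.
Borda totals: A 6, B 12, C 9, D 15 → D.
The two rules agree on D.

Yes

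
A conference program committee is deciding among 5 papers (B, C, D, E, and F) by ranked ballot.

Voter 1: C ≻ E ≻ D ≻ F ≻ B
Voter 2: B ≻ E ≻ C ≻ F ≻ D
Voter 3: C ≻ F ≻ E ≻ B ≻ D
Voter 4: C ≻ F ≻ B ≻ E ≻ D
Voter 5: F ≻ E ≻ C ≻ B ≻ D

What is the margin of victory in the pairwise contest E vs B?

Ballots ranking E above B: 3.
Ballots ranking B above E: 2.
E wins 3–2, a margin of 1.

1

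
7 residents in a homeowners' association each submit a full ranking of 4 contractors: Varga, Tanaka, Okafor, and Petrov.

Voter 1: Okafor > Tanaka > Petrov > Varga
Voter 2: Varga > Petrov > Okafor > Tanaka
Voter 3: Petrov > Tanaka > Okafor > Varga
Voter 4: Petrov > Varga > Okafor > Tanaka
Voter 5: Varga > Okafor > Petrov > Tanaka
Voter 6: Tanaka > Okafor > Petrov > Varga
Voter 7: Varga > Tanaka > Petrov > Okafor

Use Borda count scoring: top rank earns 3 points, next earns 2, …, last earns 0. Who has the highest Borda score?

Petrov

Borda scores:
  Varga: 0 + 3 + 0 + 2 + 3 + 0 + 3 = 11
  Tanaka: 2 + 0 + 2 + 0 + 0 + 3 + 2 = 9
  Okafor: 3 + 1 + 1 + 1 + 2 + 2 + 0 = 10
  Petrov: 1 + 2 + 3 + 3 + 1 + 1 + 1 = 12
Petrov has the highest total.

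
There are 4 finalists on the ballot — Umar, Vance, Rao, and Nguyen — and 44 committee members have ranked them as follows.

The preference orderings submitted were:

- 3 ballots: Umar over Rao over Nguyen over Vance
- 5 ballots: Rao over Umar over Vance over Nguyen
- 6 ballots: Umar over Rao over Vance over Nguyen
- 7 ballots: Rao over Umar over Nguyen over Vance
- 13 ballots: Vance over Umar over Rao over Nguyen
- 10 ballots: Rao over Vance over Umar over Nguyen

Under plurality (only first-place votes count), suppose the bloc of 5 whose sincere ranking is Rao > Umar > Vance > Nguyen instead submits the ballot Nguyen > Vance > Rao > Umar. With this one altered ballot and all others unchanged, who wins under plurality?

Rao

First-place totals with the altered ballot: Umar 9, Vance 13, Rao 17, Nguyen 5.
The winner is unchanged: still Rao.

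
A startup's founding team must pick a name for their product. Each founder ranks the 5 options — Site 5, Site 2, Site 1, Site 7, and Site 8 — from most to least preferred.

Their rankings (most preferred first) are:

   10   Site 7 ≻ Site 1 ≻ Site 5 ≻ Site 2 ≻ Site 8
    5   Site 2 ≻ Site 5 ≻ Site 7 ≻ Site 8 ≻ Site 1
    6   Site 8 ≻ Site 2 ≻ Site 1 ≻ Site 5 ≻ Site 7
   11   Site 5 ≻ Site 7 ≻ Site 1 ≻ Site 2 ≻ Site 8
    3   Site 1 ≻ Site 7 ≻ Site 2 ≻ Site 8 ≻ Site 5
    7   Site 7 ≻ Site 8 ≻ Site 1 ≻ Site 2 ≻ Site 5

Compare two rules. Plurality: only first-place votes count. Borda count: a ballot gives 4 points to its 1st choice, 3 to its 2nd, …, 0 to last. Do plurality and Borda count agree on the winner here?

Plurality first-place counts: Site 5 11, Site 2 5, Site 1 3, Site 7 17, Site 8 6 → Site 7.
Borda totals: Site 5 85, Site 2 72, Site 1 90, Site 7 120, Site 8 53 → Site 7.
The two rules agree on Site 7.

Yes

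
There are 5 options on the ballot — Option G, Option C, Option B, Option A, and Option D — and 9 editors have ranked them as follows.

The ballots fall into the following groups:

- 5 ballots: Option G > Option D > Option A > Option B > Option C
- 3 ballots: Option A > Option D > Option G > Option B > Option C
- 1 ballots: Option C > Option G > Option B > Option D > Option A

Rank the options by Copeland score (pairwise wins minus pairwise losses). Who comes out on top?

Pairwise results:
  Option G vs Option C: Option G wins 8–1.
  Option G vs Option B: Option G wins 9–0.
  Option G vs Option A: Option G wins 6–3.
  Option G vs Option D: Option G wins 6–3.
  Option C vs Option B: Option B wins 8–1.
  Option C vs Option A: Option A wins 8–1.
  Option C vs Option D: Option D wins 8–1.
  Option B vs Option A: Option A wins 8–1.
  Option B vs Option D: Option D wins 8–1.
  Option A vs Option D: Option D wins 6–3.
Copeland scores (wins − losses):
  Option G: 4 − 0 = 4
  Option C: 0 − 4 = -4
  Option B: 1 − 3 = -2
  Option A: 2 − 2 = 0
  Option D: 3 − 1 = 2
Option G has the best Copeland score.

Option G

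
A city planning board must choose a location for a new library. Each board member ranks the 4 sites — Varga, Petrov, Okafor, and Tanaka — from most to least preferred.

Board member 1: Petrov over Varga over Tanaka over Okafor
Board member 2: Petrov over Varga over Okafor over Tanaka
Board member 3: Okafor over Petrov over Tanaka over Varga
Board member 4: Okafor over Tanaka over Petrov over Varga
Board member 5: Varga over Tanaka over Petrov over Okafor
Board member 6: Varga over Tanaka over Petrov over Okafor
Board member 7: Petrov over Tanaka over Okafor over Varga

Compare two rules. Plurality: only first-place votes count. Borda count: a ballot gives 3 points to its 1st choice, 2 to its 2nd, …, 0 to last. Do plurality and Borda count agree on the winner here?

Yes

Plurality first-place counts: Varga 2, Petrov 3, Okafor 2, Tanaka 0 → Petrov.
Borda totals: Varga 10, Petrov 14, Okafor 8, Tanaka 10 → Petrov.
The two rules agree on Petrov.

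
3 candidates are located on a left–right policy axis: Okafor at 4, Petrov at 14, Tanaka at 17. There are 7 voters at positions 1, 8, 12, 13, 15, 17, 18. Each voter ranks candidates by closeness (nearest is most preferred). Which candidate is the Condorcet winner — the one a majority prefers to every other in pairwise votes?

Petrov

With single-peaked preferences on a line, the Condorcet winner is the candidate closest to the median voter.
The median voter (position 13) is closest to Petrov at 14.
Check: Petrov vs Okafor — voters closer to Petrov: 5 of 7.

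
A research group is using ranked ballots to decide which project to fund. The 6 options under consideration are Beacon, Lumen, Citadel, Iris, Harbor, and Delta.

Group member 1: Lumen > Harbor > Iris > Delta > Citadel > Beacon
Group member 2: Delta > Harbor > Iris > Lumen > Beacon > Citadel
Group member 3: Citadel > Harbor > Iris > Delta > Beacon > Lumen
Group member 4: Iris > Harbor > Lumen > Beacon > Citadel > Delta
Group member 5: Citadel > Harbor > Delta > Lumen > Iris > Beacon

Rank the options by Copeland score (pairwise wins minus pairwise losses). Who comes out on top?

Harbor

Pairwise results:
  Beacon vs Lumen: Lumen wins 4–1.
  Beacon vs Citadel: Citadel wins 3–2.
  Beacon vs Iris: Iris wins 5–0.
  Beacon vs Harbor: Harbor wins 5–0.
  Beacon vs Delta: Delta wins 4–1.
  Lumen vs Citadel: Lumen wins 3–2.
  Lumen vs Iris: Iris wins 3–2.
  Lumen vs Harbor: Harbor wins 4–1.
  Lumen vs Delta: Delta wins 3–2.
  Citadel vs Iris: Iris wins 3–2.
  Citadel vs Harbor: Harbor wins 3–2.
  Citadel vs Delta: Citadel wins 3–2.
  Iris vs Harbor: Harbor wins 4–1.
  Iris vs Delta: Iris wins 3–2.
  Harbor vs Delta: Harbor wins 4–1.
Copeland scores (wins − losses):
  Beacon: 0 − 5 = -5
  Lumen: 2 − 3 = -1
  Citadel: 2 − 3 = -1
  Iris: 4 − 1 = 3
  Harbor: 5 − 0 = 5
  Delta: 2 − 3 = -1
Harbor has the best Copeland score.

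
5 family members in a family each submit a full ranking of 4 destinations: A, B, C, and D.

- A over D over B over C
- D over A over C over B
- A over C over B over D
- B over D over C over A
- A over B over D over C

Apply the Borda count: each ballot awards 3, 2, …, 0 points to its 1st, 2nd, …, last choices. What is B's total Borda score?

Borda scores:
  A: 3 + 2 + 3 + 0 + 3 = 11
  B: 1 + 0 + 1 + 3 + 2 = 7
  C: 0 + 1 + 2 + 1 + 0 = 4
  D: 2 + 3 + 0 + 2 + 1 = 8

7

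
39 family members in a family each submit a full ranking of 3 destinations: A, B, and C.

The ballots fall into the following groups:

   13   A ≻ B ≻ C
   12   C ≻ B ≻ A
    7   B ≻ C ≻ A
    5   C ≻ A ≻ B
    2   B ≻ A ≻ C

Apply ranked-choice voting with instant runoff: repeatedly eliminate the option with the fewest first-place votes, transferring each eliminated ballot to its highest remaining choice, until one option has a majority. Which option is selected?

Round 1: C 17, A 13, B 9. B has the fewest and is eliminated.
Round 2: C 24, A 15. C has a majority.

C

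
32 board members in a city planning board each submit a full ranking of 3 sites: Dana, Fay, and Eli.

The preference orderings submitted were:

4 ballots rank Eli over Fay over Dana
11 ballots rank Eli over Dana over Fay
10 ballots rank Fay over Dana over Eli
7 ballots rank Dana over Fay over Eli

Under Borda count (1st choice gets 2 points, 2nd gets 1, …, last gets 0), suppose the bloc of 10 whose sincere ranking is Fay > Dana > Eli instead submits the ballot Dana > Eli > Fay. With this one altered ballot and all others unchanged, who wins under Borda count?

Dana

Borda totals with the altered ballot: Dana 45, Fay 11, Eli 40.
The winner is unchanged: still Dana.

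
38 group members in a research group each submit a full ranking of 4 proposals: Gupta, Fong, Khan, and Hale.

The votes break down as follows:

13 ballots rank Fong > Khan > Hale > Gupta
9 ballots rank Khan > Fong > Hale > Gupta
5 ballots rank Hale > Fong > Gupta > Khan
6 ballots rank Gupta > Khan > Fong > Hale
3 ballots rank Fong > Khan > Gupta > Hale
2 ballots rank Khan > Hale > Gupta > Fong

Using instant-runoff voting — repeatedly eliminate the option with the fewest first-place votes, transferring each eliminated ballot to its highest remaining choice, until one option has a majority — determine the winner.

Fong

Round 1: Fong 16, Khan 11, Gupta 6, Hale 5. Hale has the fewest and is eliminated.
Round 2: Fong 21, Khan 11, Gupta 6. Fong has a majority.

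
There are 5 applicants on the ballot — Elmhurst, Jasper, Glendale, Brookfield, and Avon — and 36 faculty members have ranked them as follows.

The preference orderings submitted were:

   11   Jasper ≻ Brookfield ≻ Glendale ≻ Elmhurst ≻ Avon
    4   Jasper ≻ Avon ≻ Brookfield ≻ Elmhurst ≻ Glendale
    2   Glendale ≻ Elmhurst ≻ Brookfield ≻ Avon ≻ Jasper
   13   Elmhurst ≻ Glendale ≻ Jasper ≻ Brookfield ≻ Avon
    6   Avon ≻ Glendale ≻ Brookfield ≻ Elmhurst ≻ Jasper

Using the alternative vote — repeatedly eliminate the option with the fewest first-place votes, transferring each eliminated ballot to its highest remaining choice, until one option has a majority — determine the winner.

Round 1: Jasper 15, Elmhurst 13, Avon 6, Glendale 2, Brookfield 0. Brookfield has the fewest and is eliminated.
Round 2: Jasper 15, Elmhurst 13, Avon 6, Glendale 2. Glendale has the fewest and is eliminated.
Round 3: Elmhurst 15, Jasper 15, Avon 6. Avon has the fewest and is eliminated.
Round 4: Elmhurst 21, Jasper 15. Elmhurst has a majority.

Elmhurst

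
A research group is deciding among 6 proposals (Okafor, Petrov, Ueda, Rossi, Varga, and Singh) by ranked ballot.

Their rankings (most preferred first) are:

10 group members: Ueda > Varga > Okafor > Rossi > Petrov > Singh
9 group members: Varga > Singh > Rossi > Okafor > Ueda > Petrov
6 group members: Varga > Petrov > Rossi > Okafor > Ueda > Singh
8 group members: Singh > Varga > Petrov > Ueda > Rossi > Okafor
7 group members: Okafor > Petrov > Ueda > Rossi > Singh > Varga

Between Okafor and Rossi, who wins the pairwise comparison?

Rossi

Ballots ranking Okafor above Rossi: 10+7 = 17.
Ballots ranking Rossi above Okafor: 9+6+8 = 23.
Rossi wins the head-to-head, 23–17.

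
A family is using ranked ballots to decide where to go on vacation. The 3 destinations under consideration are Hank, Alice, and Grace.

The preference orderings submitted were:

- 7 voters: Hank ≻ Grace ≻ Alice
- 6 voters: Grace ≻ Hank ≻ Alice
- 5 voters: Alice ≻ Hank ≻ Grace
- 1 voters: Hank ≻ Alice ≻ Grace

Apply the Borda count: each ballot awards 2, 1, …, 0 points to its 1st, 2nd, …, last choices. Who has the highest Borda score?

Hank

Borda scores:
  Hank: 7·2 + 6·1 + 5·1 + 2 = 27
  Alice: 7·0 + 6·0 + 5·2 + 1 = 11
  Grace: 7·1 + 6·2 + 5·0 + 0 = 19
Hank has the highest total.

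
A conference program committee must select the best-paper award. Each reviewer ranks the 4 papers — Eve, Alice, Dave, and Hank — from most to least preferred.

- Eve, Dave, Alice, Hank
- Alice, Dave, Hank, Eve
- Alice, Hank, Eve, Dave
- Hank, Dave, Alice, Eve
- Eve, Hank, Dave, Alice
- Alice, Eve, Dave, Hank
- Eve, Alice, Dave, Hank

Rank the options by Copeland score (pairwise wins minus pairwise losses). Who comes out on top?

Pairwise results:
  Eve vs Alice: Alice wins 4–3.
  Eve vs Dave: Eve wins 5–2.
  Eve vs Hank: Eve wins 4–3.
  Alice vs Dave: Alice wins 4–3.
  Alice vs Hank: Alice wins 5–2.
  Dave vs Hank: Dave wins 4–3.
Copeland scores (wins − losses):
  Eve: 2 − 1 = 1
  Alice: 3 − 0 = 3
  Dave: 1 − 2 = -1
  Hank: 0 − 3 = -3
Alice has the best Copeland score.

Alice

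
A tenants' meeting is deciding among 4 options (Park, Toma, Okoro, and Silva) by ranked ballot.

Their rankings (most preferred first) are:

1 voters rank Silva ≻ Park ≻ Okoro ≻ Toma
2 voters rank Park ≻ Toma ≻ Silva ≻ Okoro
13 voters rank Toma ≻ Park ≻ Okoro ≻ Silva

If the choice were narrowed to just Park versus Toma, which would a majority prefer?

Ballots ranking Park above Toma: 1+2 = 3.
Ballots ranking Toma above Park: 13.
Toma wins the head-to-head, 13–3.

Toma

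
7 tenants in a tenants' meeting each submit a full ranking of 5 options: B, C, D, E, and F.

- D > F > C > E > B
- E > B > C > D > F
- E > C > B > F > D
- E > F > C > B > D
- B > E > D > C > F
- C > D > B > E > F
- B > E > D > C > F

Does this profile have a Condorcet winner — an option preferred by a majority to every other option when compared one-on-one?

Head-to-head results (7 voters total):
B vs C: C wins 4–3.
B vs D: B wins 5–2.
B vs E: E wins 4–3.
B vs F: B wins 5–2.
C vs D: C wins 4–3.
C vs E: E wins 5–2.
C vs F: C wins 5–2.
D vs E: E wins 5–2.
D vs F: D wins 5–2.
E vs F: E wins 6–1.
E beats each rival — B (4–3), C (5–2), D (5–2), F (6–1) — so E is the Condorcet winner.

Yes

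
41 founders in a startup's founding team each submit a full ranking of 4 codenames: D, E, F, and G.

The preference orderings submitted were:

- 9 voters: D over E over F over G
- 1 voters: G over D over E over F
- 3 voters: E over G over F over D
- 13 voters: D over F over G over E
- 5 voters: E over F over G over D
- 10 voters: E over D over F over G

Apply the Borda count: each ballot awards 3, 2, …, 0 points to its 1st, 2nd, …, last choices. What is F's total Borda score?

58

Borda scores:
  D: 9·3 + 2 + 3·0 + 13·3 + 5·0 + 10·2 = 88
  E: 9·2 + 1 + 3·3 + 13·0 + 5·3 + 10·3 = 73
  F: 9·1 + 0 + 3·1 + 13·2 + 5·2 + 10·1 = 58
  G: 9·0 + 3 + 3·2 + 13·1 + 5·1 + 10·0 = 27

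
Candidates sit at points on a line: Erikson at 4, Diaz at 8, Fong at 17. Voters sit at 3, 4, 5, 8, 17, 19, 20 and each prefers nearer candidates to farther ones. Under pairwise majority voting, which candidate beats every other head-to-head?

With single-peaked preferences on a line, the Condorcet winner is the candidate closest to the median voter.
The median voter (position 8) is closest to Diaz at 8.
Check: Diaz vs Fong — voters closer to Diaz: 4 of 7.

Diaz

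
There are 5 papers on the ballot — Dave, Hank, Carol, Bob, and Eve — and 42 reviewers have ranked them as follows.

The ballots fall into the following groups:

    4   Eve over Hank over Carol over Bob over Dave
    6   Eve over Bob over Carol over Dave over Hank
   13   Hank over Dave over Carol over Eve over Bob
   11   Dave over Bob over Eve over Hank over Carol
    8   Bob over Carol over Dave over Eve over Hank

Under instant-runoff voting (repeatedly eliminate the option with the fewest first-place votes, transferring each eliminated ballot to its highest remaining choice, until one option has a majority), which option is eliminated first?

Carol

Round 1: Hank 13, Dave 11, Eve 10, Bob 8, Carol 0. Carol has the fewest and is eliminated.
Round 2: Hank 13, Dave 11, Eve 10, Bob 8. Bob has the fewest and is eliminated.
Round 3: Dave 19, Hank 13, Eve 10. Eve has the fewest and is eliminated.
Round 4: Dave 25, Hank 17. Dave has a majority.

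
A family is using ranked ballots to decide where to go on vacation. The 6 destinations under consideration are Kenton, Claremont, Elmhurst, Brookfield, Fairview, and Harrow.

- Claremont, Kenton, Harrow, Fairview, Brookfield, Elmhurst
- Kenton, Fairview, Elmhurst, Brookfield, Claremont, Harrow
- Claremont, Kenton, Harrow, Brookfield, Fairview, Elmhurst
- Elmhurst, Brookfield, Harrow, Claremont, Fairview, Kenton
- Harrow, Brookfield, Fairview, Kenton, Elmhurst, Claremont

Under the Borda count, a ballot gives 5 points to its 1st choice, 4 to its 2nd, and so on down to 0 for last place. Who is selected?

Borda scores:
  Kenton: 4 + 5 + 4 + 0 + 2 = 15
  Claremont: 5 + 1 + 5 + 2 + 0 = 13
  Elmhurst: 0 + 3 + 0 + 5 + 1 = 9
  Brookfield: 1 + 2 + 2 + 4 + 4 = 13
  Fairview: 2 + 4 + 1 + 1 + 3 = 11
  Harrow: 3 + 0 + 3 + 3 + 5 = 14
Kenton has the highest total.

Kenton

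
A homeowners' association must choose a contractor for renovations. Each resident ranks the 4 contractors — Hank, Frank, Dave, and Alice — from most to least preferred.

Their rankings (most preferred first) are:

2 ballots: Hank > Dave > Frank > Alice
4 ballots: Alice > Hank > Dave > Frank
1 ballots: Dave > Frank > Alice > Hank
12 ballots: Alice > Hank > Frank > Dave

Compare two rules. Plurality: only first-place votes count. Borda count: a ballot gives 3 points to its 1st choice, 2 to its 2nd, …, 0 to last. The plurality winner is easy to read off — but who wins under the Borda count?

Alice

Plurality first-place counts: Hank 2, Frank 0, Dave 1, Alice 16 → Alice.
Borda totals: Hank 38, Frank 16, Dave 11, Alice 49 → Alice.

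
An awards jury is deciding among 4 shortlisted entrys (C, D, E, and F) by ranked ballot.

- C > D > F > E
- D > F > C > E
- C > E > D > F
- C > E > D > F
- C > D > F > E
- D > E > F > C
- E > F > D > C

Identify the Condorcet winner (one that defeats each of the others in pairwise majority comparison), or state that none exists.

C

Head-to-head results (7 voters total):
C vs D: C wins 4–3.
C vs E: C wins 5–2.
C vs F: C wins 4–3.
D vs E: D wins 4–3.
D vs F: D wins 6–1.
E vs F: E wins 4–3.
C beats each rival — D (4–3), E (5–2), F (4–3) — so C is the Condorcet winner.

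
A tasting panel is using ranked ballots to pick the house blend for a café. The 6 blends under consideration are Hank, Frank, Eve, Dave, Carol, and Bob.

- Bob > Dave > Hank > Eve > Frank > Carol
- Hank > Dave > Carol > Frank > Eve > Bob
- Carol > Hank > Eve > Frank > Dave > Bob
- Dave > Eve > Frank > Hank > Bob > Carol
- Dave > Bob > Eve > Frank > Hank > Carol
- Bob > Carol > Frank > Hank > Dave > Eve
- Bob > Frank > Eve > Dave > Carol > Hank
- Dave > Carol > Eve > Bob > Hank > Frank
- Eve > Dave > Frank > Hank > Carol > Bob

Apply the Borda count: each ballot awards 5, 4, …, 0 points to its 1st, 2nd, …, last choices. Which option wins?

Borda scores:
  Hank: 3 + 5 + 4 + 2 + 1 + 2 + 0 + 1 + 2 = 20
  Frank: 1 + 2 + 2 + 3 + 2 + 3 + 4 + 0 + 3 = 20
  Eve: 2 + 1 + 3 + 4 + 3 + 0 + 3 + 3 + 5 = 24
  Dave: 4 + 4 + 1 + 5 + 5 + 1 + 2 + 5 + 4 = 31
  Carol: 0 + 3 + 5 + 0 + 0 + 4 + 1 + 4 + 1 = 18
  Bob: 5 + 0 + 0 + 1 + 4 + 5 + 5 + 2 + 0 = 22
Dave has the highest total.

Dave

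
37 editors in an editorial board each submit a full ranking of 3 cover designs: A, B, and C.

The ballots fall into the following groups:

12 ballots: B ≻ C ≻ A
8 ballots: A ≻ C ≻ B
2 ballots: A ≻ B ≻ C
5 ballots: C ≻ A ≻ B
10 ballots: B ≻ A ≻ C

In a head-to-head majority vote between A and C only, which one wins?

Ballots ranking A above C: 8+2+10 = 20.
Ballots ranking C above A: 12+5 = 17.
A wins the head-to-head, 20–17.

A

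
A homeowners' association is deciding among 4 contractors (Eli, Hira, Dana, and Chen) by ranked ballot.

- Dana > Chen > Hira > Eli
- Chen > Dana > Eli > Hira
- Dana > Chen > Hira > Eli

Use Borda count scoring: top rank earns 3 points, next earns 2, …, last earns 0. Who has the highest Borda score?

Dana

Borda scores:
  Eli: 0 + 1 + 0 = 1
  Hira: 1 + 0 + 1 = 2
  Dana: 3 + 2 + 3 = 8
  Chen: 2 + 3 + 2 = 7
Dana has the highest total.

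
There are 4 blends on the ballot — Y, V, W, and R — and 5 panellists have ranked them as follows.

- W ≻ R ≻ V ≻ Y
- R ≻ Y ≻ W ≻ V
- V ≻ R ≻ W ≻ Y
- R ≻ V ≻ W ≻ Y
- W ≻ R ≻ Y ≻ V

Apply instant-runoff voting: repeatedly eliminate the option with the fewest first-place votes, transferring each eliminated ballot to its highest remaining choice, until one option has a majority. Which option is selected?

Round 1: W 2, R 2, V 1, Y 0. Y has the fewest and is eliminated.
Round 2: W 2, R 2, V 1. V has the fewest and is eliminated.
Round 3: R 3, W 2. R has a majority.

R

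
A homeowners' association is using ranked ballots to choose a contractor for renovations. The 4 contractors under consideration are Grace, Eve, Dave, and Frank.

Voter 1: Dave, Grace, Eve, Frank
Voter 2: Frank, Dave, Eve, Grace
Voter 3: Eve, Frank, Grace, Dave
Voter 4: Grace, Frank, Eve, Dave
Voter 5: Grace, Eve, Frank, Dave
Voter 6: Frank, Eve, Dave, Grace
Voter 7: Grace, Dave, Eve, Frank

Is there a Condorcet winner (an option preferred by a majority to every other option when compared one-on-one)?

Head-to-head results (7 voters total):
Grace vs Eve: Grace wins 4–3.
Grace vs Dave: Grace wins 4–3.
Grace vs Frank: Grace wins 4–3.
Eve vs Dave: Eve wins 4–3.
Eve vs Frank: Eve wins 4–3.
Dave vs Frank: Frank wins 5–2.
Grace beats each rival — Eve (4–3), Dave (4–3), Frank (4–3) — so Grace is the Condorcet winner.

Yes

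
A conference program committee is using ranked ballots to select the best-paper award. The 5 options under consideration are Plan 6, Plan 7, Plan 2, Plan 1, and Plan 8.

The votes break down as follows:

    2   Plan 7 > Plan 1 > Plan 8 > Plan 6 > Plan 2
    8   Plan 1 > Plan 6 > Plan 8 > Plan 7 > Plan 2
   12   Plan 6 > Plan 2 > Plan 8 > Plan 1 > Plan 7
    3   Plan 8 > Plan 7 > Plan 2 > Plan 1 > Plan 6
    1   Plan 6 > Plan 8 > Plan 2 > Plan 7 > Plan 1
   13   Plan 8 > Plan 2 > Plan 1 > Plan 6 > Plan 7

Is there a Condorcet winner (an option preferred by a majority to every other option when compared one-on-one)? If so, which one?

None — there is no Condorcet winner

Head-to-head results (39 voters total):
Plan 6 vs Plan 7: Plan 6 wins 34–5.
Plan 6 vs Plan 2: Plan 6 wins 23–16.
Plan 6 vs Plan 1: Plan 1 wins 26–13.
Plan 6 vs Plan 8: Plan 6 wins 21–18.
Plan 7 vs Plan 2: Plan 2 wins 26–13.
Plan 7 vs Plan 1: Plan 1 wins 33–6.
Plan 7 vs Plan 8: Plan 8 wins 37–2.
Plan 2 vs Plan 1: Plan 2 wins 29–10.
Plan 2 vs Plan 8: Plan 8 wins 27–12.
Plan 1 vs Plan 8: Plan 8 wins 29–10.
No candidate beats all others: Plan 6 beats Plan 2 beats Plan 1 beats Plan 6, a majority cycle.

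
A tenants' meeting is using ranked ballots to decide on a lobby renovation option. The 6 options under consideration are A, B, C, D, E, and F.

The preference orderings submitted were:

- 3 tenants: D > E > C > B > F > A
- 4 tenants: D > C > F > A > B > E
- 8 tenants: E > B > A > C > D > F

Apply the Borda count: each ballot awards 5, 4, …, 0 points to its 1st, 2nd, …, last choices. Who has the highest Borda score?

Borda scores:
  A: 3·0 + 4·2 + 8·3 = 32
  B: 3·2 + 4·1 + 8·4 = 42
  C: 3·3 + 4·4 + 8·2 = 41
  D: 3·5 + 4·5 + 8·1 = 43
  E: 3·4 + 4·0 + 8·5 = 52
  F: 3·1 + 4·3 + 8·0 = 15
E has the highest total.

E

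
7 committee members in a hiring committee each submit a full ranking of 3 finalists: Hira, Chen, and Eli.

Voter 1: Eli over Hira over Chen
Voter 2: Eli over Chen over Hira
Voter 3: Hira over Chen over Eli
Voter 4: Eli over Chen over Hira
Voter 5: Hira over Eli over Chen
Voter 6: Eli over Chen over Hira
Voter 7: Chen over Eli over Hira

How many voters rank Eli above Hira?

5

Ballots ranking Eli above Hira: 5.
Ballots ranking Hira above Eli: 2.
So 5 of 7 voters prefer Eli to Hira.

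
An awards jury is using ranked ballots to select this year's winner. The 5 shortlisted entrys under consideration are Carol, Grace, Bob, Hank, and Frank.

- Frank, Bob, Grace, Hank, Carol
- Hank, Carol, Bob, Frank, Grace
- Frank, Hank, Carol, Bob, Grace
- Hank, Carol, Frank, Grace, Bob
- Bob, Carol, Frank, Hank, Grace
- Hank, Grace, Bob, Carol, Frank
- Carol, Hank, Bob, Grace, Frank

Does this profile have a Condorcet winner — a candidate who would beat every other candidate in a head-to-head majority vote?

Head-to-head results (7 voters total):
Carol vs Grace: Carol wins 5–2.
Carol vs Bob: Carol wins 4–3.
Carol vs Hank: Hank wins 5–2.
Carol vs Frank: Carol wins 5–2.
Grace vs Bob: Bob wins 5–2.
Grace vs Hank: Hank wins 6–1.
Grace vs Frank: Frank wins 5–2.
Bob vs Hank: Hank wins 5–2.
Bob vs Frank: Bob wins 4–3.
Hank vs Frank: Hank wins 4–3.
Hank beats each rival — Carol (5–2), Grace (6–1), Bob (5–2), Frank (4–3) — so Hank is the Condorcet winner.

Yes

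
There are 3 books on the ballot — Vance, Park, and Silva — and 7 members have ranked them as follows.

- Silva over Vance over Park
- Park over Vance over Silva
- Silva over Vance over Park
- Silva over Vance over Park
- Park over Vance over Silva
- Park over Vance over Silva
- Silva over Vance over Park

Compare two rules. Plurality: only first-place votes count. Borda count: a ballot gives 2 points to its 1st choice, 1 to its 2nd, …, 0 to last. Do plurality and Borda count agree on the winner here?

Plurality first-place counts: Vance 0, Park 3, Silva 4 → Silva.
Borda totals: Vance 7, Park 6, Silva 8 → Silva.
The two rules agree on Silva.

Yes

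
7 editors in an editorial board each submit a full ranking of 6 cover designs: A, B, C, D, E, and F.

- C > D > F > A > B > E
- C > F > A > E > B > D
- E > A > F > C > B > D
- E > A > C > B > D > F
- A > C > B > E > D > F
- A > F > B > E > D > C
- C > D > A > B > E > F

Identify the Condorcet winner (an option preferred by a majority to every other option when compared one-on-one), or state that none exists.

A

Head-to-head results (7 voters total):
A vs B: A wins 7–0.
A vs C: A wins 4–3.
A vs D: A wins 5–2.
A vs E: A wins 5–2.
A vs F: A wins 5–2.
B vs C: C wins 6–1.
B vs D: B wins 5–2.
B vs E: B wins 4–3.
B vs F: F wins 4–3.
C vs D: C wins 6–1.
C vs E: C wins 4–3.
C vs F: C wins 5–2.
D vs E: E wins 5–2.
D vs F: D wins 4–3.
E vs F: E wins 4–3.
A beats each rival — B (7–0), C (4–3), D (5–2), E (5–2), F (5–2) — so A is the Condorcet winner.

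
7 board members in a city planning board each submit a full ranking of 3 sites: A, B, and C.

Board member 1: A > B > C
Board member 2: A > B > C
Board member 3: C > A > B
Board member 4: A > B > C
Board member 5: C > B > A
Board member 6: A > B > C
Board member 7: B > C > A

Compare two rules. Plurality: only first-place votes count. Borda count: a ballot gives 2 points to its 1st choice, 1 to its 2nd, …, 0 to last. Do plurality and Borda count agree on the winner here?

Yes

Plurality first-place counts: A 4, B 1, C 2 → A.
Borda totals: A 9, B 7, C 5 → A.
The two rules agree on A.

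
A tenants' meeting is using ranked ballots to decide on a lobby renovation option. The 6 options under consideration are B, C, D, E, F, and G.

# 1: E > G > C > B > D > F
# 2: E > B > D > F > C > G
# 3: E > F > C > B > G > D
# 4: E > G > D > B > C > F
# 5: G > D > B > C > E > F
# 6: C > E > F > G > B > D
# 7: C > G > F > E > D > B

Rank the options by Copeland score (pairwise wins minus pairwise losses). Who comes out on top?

Pairwise results:
  B vs C: C wins 4–3.
  B vs D: B wins 4–3.
  B vs E: E wins 6–1.
  B vs F: B wins 4–3.
  B vs G: G wins 5–2.
  C vs D: C wins 4–3.
  C vs E: E wins 4–3.
  C vs F: C wins 5–2.
  C vs G: C wins 4–3.
  D vs E: E wins 6–1.
  D vs F: D wins 4–3.
  D vs G: G wins 6–1.
  E vs F: E wins 6–1.
  E vs G: E wins 5–2.
  F vs G: G wins 4–3.
Copeland scores (wins − losses):
  B: 2 − 3 = -1
  C: 4 − 1 = 3
  D: 1 − 4 = -3
  E: 5 − 0 = 5
  F: 0 − 5 = -5
  G: 3 − 2 = 1
E has the best Copeland score.

E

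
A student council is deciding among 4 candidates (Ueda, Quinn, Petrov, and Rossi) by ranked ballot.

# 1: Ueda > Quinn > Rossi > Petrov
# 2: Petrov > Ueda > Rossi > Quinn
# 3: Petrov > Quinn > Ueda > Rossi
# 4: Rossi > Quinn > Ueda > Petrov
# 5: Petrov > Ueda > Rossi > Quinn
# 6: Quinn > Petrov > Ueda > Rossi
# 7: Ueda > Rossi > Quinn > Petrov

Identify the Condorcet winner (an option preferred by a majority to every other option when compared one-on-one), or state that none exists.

Head-to-head results (7 voters total):
Ueda vs Quinn: Ueda wins 4–3.
Ueda vs Petrov: Petrov wins 4–3.
Ueda vs Rossi: Ueda wins 6–1.
Quinn vs Petrov: Quinn wins 4–3.
Quinn vs Rossi: Rossi wins 4–3.
Petrov vs Rossi: Petrov wins 4–3.
No candidate beats all others: Ueda beats Quinn beats Petrov beats Ueda, a majority cycle.

No Condorcet winner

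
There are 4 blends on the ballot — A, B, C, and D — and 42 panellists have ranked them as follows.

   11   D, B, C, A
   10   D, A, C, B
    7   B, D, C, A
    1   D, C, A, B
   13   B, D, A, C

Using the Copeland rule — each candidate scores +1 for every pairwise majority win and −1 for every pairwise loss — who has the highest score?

Pairwise results:
  A vs B: B wins 31–11.
  A vs C: A wins 23–19.
  A vs D: D wins 42–0.
  B vs C: B wins 31–11.
  B vs D: D wins 22–20.
  C vs D: D wins 42–0.
Copeland scores (wins − losses):
  A: 1 − 2 = -1
  B: 2 − 1 = 1
  C: 0 − 3 = -3
  D: 3 − 0 = 3
D has the best Copeland score.

D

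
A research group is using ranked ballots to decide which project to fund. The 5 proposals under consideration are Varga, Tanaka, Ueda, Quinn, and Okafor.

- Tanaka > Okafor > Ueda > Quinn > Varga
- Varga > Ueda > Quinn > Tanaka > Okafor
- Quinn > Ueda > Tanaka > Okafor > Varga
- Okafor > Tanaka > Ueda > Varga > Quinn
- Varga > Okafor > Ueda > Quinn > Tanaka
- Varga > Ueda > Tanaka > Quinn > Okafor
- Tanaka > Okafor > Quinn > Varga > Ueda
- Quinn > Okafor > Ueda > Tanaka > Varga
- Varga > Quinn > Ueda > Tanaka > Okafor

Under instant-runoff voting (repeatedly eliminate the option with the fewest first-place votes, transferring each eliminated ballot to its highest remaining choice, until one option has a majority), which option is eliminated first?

Round 1: Varga 4, Tanaka 2, Quinn 2, Okafor 1, Ueda 0. Ueda has the fewest and is eliminated.
Round 2: Varga 4, Tanaka 2, Quinn 2, Okafor 1. Okafor has the fewest and is eliminated.
Round 3: Varga 4, Tanaka 3, Quinn 2. Quinn has the fewest and is eliminated.
Round 4: Tanaka 5, Varga 4. Tanaka has a majority.

Ueda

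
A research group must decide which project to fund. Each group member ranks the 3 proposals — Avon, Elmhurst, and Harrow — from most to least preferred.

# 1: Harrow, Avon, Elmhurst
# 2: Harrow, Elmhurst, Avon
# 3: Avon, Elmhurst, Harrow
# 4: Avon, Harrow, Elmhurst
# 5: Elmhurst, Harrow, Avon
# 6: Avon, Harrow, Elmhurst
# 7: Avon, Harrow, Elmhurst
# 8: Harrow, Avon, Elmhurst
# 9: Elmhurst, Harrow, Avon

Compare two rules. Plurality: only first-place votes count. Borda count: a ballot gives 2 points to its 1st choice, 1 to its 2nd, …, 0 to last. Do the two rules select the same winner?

Plurality first-place counts: Avon 4, Elmhurst 2, Harrow 3 → Avon.
Borda totals: Avon 10, Elmhurst 6, Harrow 11 → Harrow.
The two rules disagree: plurality picks Avon, Borda picks Harrow.

No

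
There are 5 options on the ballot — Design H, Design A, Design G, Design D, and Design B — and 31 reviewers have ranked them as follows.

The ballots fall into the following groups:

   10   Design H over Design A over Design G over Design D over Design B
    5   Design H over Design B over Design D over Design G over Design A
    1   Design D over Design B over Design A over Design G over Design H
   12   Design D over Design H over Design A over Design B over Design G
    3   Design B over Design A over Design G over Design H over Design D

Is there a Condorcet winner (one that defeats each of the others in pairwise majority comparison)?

Yes

Head-to-head results (31 voters total):
Design H vs Design A: Design H wins 27–4.
Design H vs Design G: Design H wins 27–4.
Design H vs Design D: Design H wins 18–13.
Design H vs Design B: Design H wins 27–4.
Design A vs Design G: Design A wins 26–5.
Design A vs Design D: Design D wins 18–13.
Design A vs Design B: Design A wins 22–9.
Design G vs Design D: Design D wins 18–13.
Design G vs Design B: Design B wins 21–10.
Design D vs Design B: Design D wins 23–8.
Design H beats each rival — Design A (27–4), Design G (27–4), Design D (18–13), Design B (27–4) — so Design H is the Condorcet winner.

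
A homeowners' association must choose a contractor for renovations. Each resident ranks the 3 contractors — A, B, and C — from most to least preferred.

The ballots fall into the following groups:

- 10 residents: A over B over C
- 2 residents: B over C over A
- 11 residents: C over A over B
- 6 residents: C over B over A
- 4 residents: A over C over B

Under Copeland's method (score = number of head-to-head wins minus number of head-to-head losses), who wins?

Pairwise results:
  A vs B: A wins 25–8.
  A vs C: C wins 19–14.
  B vs C: C wins 21–12.
Copeland scores (wins − losses):
  A: 1 − 1 = 0
  B: 0 − 2 = -2
  C: 2 − 0 = 2
C has the best Copeland score.

C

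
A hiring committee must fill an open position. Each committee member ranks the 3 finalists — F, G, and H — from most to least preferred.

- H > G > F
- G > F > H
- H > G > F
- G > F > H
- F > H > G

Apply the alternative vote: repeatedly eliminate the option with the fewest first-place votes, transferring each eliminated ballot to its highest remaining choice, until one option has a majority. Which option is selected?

Round 1: G 2, H 2, F 1. F has the fewest and is eliminated.
Round 2: H 3, G 2. H has a majority.

H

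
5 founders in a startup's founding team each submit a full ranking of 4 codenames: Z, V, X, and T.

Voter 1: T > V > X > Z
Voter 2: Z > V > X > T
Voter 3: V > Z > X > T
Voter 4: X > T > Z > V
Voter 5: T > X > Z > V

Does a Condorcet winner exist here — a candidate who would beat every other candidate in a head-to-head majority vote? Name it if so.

None — there is no Condorcet winner

Head-to-head results (5 voters total):
Z vs V: Z wins 3–2.
Z vs X: X wins 3–2.
Z vs T: T wins 3–2.
V vs X: V wins 3–2.
V vs T: T wins 3–2.
X vs T: X wins 3–2.
No candidate beats all others: Z beats V beats X beats Z, a majority cycle.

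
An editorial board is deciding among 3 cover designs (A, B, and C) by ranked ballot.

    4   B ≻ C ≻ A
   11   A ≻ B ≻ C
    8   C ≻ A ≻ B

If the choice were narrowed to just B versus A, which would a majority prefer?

Ballots ranking B above A: 4.
Ballots ranking A above B: 11+8 = 19.
A wins the head-to-head, 19–4.

A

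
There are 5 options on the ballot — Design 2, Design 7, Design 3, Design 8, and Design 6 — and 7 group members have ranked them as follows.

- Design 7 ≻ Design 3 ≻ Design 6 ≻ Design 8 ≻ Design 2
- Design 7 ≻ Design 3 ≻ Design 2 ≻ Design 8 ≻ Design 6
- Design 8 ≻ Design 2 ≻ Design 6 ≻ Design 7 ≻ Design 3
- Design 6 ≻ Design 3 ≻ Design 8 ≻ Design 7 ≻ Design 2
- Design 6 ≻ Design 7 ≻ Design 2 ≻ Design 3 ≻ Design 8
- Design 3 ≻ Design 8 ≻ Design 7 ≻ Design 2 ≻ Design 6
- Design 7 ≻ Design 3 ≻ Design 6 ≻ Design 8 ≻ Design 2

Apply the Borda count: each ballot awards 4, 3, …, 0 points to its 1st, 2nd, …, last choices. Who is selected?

Borda scores:
  Design 2: 0 + 2 + 3 + 0 + 2 + 1 + 0 = 8
  Design 7: 4 + 4 + 1 + 1 + 3 + 2 + 4 = 19
  Design 3: 3 + 3 + 0 + 3 + 1 + 4 + 3 = 17
  Design 8: 1 + 1 + 4 + 2 + 0 + 3 + 1 = 12
  Design 6: 2 + 0 + 2 + 4 + 4 + 0 + 2 = 14
Design 7 has the highest total.

Design 7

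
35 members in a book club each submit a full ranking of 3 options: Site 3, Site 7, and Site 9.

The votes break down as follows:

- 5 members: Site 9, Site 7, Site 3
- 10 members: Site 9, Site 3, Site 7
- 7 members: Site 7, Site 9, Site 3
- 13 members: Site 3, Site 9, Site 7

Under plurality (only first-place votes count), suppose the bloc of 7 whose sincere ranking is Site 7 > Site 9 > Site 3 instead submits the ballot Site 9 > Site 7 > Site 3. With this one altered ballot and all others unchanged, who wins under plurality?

Site 9

First-place totals with the altered ballot: Site 3 13, Site 7 0, Site 9 22.
The winner is unchanged: still Site 9.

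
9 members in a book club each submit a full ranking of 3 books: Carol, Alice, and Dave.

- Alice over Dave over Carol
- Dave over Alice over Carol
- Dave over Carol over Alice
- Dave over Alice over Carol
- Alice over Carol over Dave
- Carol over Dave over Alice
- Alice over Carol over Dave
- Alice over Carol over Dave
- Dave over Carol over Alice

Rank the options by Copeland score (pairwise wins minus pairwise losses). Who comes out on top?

Dave

Pairwise results:
  Carol vs Alice: Alice wins 6–3.
  Carol vs Dave: Dave wins 5–4.
  Alice vs Dave: Dave wins 5–4.
Copeland scores (wins − losses):
  Carol: 0 − 2 = -2
  Alice: 1 − 1 = 0
  Dave: 2 − 0 = 2
Dave has the best Copeland score.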